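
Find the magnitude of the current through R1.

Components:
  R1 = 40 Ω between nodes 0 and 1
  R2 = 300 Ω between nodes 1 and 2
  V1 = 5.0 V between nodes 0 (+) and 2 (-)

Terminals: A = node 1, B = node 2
Nodal analysis, taking node 2 as the 0 V reference.
Source V1 fixes V_0 = 5 V.
KCL at each unknown node (sum of currents leaving = 0; resistances in Ω):
  Node 1: (V_1 - 5)/40 + (V_1 - 0)/300 = 0
Collecting terms: 0.02833 × V_1 = 0.125  =>  V_1 = 4.412 V
I_R1 = (V_0 - V_1)/R1 = (5 - 4.412)/40 = 0.01471 A
|I_R1| = 0.01471 A

Final answer: |I_R1| = 0.01471 A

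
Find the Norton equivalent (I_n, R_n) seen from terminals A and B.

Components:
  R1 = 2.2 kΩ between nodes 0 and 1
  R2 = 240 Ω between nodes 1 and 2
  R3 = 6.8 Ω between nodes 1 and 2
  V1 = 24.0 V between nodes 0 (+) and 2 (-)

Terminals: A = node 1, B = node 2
Find the Thévenin equivalent first; then I_n = V_th/R_th and R_n = R_th.
Step 1 — V_th is the open-circuit voltage V_A - V_B (nothing connected across the terminals).
Nodal analysis, taking node 2 as the 0 V reference.
Source V1 fixes V_0 = 24 V.
KCL at each unknown node (sum of currents leaving = 0; resistances in Ω):
  Node 1: (V_1 - 24)/2200 + (V_1 - 0)/240 + (V_1 - 0)/6.8 = 0
Collecting terms: 0.1517 × V_1 = 0.01091  =>  V_1 = 0.07192 V
V_th = V_1 - V_2 = 0.07192 - 0 = 0.07192 V
Step 2 — R_th: zero the source — replace V1 by a short circuit (node 2 merges into node 0) — and find the resistance seen between A (node 1) and B (node 0).
Reduce the network between node 1 (A) and node 0 (B) by series/parallel combination:
  Rp1 = R1 ‖ R2 ‖ R3 (parallel, all between nodes 0 and 1) = 1/(1/2200 + 1/240 + 1/6.8) = 6.593 Ω
R_th = 6.593 Ω
I_n = V_th/R_th = 0.07192/6.593 = 0.01091 A, and R_n = R_th = 6.593 Ω

Final answer: I_n = 0.01091 A, R_n = 6.593 Ω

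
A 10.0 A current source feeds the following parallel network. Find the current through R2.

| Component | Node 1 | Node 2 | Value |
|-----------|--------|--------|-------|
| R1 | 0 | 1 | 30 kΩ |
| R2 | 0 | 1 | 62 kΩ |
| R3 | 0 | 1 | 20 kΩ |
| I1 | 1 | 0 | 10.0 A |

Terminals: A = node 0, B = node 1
All resistors sit directly between nodes 0 and 1, so they are in parallel and share one voltage V; the full source current 10 A splits among them.
1/R_par = 1/30000 + 1/62000 + 1/20000 = 0.00009946 S  =>  R_par = 10050 Ω
V = I × R_par = 10 × 10050 = 100500 V
I_R2 = V/R2 = 100500/62000 = 1.622 A

Final answer: 1.622 A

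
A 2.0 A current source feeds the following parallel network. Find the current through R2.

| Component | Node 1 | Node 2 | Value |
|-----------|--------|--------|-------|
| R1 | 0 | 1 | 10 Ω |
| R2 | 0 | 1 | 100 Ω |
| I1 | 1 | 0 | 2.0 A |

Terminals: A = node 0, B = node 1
All resistors sit directly between nodes 0 and 1, so they are in parallel and share one voltage V; the full source current 2 A splits among them.
1/R_par = 1/10 + 1/100 = 0.11 S  =>  R_par = 9.091 Ω
V = I × R_par = 2 × 9.091 = 18.18 V
I_R2 = V/R2 = 18.18/100 = 0.1818 A

Final answer: 0.1818 A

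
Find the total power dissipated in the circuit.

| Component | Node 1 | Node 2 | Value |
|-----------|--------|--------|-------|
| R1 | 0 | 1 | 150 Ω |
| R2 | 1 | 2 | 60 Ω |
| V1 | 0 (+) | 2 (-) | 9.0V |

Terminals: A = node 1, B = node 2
Nodal analysis, taking node 2 as the 0 V reference.
Source V1 fixes V_0 = 9 V.
KCL at each unknown node (sum of currents leaving = 0; resistances in Ω):
  Node 1: (V_1 - 9)/150 + (V_1 - 0)/60 = 0
Collecting terms: 0.02333 × V_1 = 0.06  =>  V_1 = 2.571 V
Power in each resistor, P = (ΔV)²/R:
  P_R1 = (9 - 2.571)²/150 = 0.2755 W
  P_R2 = (2.571 - 0)²/60 = 0.1102 W
P_total = P_R1 + P_R2 = 0.3857 W

Final answer: 0.3857 W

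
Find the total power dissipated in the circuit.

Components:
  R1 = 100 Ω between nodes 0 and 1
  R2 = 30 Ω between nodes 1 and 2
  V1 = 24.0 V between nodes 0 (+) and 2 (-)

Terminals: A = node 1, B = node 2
Nodal analysis, taking node 2 as the 0 V reference.
Source V1 fixes V_0 = 24 V.
KCL at each unknown node (sum of currents leaving = 0; resistances in Ω):
  Node 1: (V_1 - 24)/100 + (V_1 - 0)/30 = 0
Collecting terms: 0.04333 × V_1 = 0.24  =>  V_1 = 5.538 V
Power in each resistor, P = (ΔV)²/R:
  P_R1 = (24 - 5.538)²/100 = 3.408 W
  P_R2 = (5.538 - 0)²/30 = 1.022 W
P_total = P_R1 + P_R2 = 4.431 W

Final answer: 4.431 W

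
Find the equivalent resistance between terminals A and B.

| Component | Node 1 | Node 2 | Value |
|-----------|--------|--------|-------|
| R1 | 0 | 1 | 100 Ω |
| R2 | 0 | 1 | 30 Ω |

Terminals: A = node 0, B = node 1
Reduce the network between node 0 (A) and node 1 (B) by series/parallel combination:
  Rp1 = R1 ‖ R2 (parallel, both between nodes 0 and 1) = 1/(1/100 + 1/30) = 23.08 Ω
R_eq = 23.08 Ω

Final answer: 23.08 Ω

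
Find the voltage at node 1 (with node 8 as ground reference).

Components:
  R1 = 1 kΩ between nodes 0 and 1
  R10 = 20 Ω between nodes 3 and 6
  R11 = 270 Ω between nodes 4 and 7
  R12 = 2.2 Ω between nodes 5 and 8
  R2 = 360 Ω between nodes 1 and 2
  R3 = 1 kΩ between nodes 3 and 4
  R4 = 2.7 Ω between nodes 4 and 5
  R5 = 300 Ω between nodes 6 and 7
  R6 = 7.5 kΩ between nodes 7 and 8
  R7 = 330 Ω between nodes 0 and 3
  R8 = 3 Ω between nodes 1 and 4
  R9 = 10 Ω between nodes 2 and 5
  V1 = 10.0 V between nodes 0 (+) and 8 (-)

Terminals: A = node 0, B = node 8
Nodal analysis, taking node 8 as the 0 V reference.
Source V1 fixes V_0 = 10 V.
KCL at each unknown node (sum of currents leaving = 0; resistances in Ω):
  Node 1: (V_1 - 10)/1000 + (V_1 - V_2)/360 + (V_1 - V_4)/3 = 0
  Node 2: (V_2 - V_1)/360 + (V_2 - V_5)/10 = 0
  Node 3: (V_3 - V_4)/1000 + (V_3 - 10)/330 + (V_3 - V_6)/20 = 0
  Node 4: (V_4 - V_3)/1000 + (V_4 - V_5)/2.7 + (V_4 - V_1)/3 + (V_4 - V_7)/270 = 0
  Node 5: (V_5 - V_4)/2.7 + (V_5 - V_2)/10 + (V_5 - 0)/2.2 = 0
  Node 6: (V_6 - V_7)/300 + (V_6 - V_3)/20 = 0
  Node 7: (V_7 - V_6)/300 + (V_7 - 0)/7500 + (V_7 - V_4)/270 = 0
Collecting terms (coefficients in siemens):
  0.3371·V_1 - 0.002778·V_2 - 0.3333·V_4 = 0.01
  0.1028·V_2 - 0.002778·V_1 - 0.1·V_5 = 0
  0.05403·V_3 - 0.001·V_4 - 0.05·V_6 = 0.0303
  0.7084·V_4 - 0.3333·V_1 - 0.001·V_3 - 0.3704·V_5 - 0.003704·V_7 = 0
  0.9249·V_5 - 0.1·V_2 - 0.3704·V_4 = 0
  0.05333·V_6 - 0.05·V_3 - 0.003333·V_7 = 0
  0.00717·V_7 - 0.003704·V_4 - 0.003333·V_6 = 0
Solving these 7 simultaneous equations (Gaussian elimination) gives:
  V_1 = 0.1443 V, V_2 = 0.05465 V, V_3 = 5.321 V, V_4 = 0.1155 V
  V_5 = 0.05216 V, V_6 = 5.142 V, V_7 = 2.45 V
The requested potential is V_1 = 0.1443 V.

Final answer: V_1 = 0.1443 V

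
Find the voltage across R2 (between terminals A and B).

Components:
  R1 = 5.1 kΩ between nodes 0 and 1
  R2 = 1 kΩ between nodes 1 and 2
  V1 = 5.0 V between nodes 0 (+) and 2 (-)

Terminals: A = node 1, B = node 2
R1 and R2 are in series across V1 (node 0 → node 1 → node 2), and the output A–B is taken across R2, so this is a voltage divider.
Series current: I = V1/(R1 + R2) = 5/(5100 + 1000) = 5/6100 = 0.0008197 A
V_R2 = I × R2 = V1 × R2/(R1 + R2) = 5 × 1000/6100 = 0.8197 V

Final answer: 0.8197 V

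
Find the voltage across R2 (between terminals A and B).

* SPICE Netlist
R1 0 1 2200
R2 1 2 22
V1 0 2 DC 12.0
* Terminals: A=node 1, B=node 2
R1 and R2 are in series across V1 (node 0 → node 1 → node 2), and the output A–B is taken across R2, so this is a voltage divider.
Series current: I = V1/(R1 + R2) = 12/(2200 + 22) = 12/2222 = 0.005401 A
V_R2 = I × R2 = V1 × R2/(R1 + R2) = 12 × 22/2222 = 0.1188 V

Final answer: 0.1188 V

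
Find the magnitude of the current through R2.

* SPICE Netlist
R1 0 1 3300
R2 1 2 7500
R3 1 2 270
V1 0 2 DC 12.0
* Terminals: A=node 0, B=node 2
Nodal analysis, taking node 2 as the 0 V reference.
Source V1 fixes V_0 = 12 V.
KCL at each unknown node (sum of currents leaving = 0; resistances in Ω):
  Node 1: (V_1 - 12)/3300 + (V_1 - 0)/7500 + (V_1 - 0)/270 = 0
Collecting terms: 0.00414 × V_1 = 0.003636  =>  V_1 = 0.8783 V
I_R2 = (V_1 - V_2)/R2 = (0.8783 - 0)/7500 = 0.0001171 A
|I_R2| = 0.0001171 A

Final answer: |I_R2| = 0.0001171 A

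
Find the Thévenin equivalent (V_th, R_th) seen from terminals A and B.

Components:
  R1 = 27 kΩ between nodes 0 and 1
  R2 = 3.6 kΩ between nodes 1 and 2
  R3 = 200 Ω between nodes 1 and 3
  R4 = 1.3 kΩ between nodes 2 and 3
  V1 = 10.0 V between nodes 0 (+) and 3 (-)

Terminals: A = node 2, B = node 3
Step 1 — V_th is the open-circuit voltage V_A - V_B (nothing connected across the terminals).
Nodal analysis, taking node 3 as the 0 V reference.
Source V1 fixes V_0 = 10 V.
KCL at each unknown node (sum of currents leaving = 0; resistances in Ω):
  Node 1: (V_1 - 10)/27000 + (V_1 - V_2)/3600 + (V_1 - 0)/200 = 0
  Node 2: (V_2 - V_1)/3600 + (V_2 - 0)/1300 = 0
Collecting terms (coefficients in siemens):
  0.005315·V_1 - 0.0002778·V_2 = 0.0003704
  0.001047·V_2 - 0.0002778·V_1 = 0
Determinant D = (0.005315)(0.001047) - (-0.0002778)(-0.0002778) = 0.000005487
V_1 = [(0.0003704)(0.001047) - (-0.0002778)(0)]/D = 0.07067 V
V_2 = [(0.005315)(0) - (0.0003704)(-0.0002778)]/D = 0.01875 V
V_th = V_2 - V_3 = 0.01875 - 0 = 0.01875 V
Step 2 — R_th: zero the source — replace V1 by a short circuit (node 3 merges into node 0) — and find the resistance seen between A (node 2) and B (node 0).
Reduce the network between node 2 (A) and node 0 (B) by series/parallel combination:
  Rp1 = R1 ‖ R3 (parallel, both between nodes 0 and 1) = 1/(1/27000 + 1/200) = 198.5 Ω
  Rs1 = R2 + Rp1 (series, joined only at node 1) = 3600 + 198.5 = 3799 Ω
  Rp2 = R4 ‖ Rs1 (parallel, both between nodes 0 and 2) = 1/(1/1300 + 1/3799) = 968.5 Ω
R_th = 968.5 Ω

Final answer: V_th = 0.01875 V, R_th = 968.5 Ω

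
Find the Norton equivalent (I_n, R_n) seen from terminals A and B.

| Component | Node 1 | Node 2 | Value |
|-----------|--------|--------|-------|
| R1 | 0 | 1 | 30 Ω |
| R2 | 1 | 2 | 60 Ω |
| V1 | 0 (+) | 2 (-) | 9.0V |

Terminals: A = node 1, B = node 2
Find the Thévenin equivalent first; then I_n = V_th/R_th and R_n = R_th.
Step 1 — V_th is the open-circuit voltage V_A - V_B (nothing connected across the terminals).
Nodal analysis, taking node 2 as the 0 V reference.
Source V1 fixes V_0 = 9 V.
KCL at each unknown node (sum of currents leaving = 0; resistances in Ω):
  Node 1: (V_1 - 9)/30 + (V_1 - 0)/60 = 0
Collecting terms: 0.05 × V_1 = 0.3  =>  V_1 = 6 V
V_th = V_1 - V_2 = 6 - 0 = 6 V
Step 2 — R_th: zero the source — replace V1 by a short circuit (node 2 merges into node 0) — and find the resistance seen between A (node 1) and B (node 0).
Reduce the network between node 1 (A) and node 0 (B) by series/parallel combination:
  Rp1 = R1 ‖ R2 (parallel, both between nodes 0 and 1) = 1/(1/30 + 1/60) = 20 Ω
R_th = 20 Ω
I_n = V_th/R_th = 6/20 = 0.3 A, and R_n = R_th = 20 Ω

Final answer: I_n = 0.3 A, R_n = 20 Ω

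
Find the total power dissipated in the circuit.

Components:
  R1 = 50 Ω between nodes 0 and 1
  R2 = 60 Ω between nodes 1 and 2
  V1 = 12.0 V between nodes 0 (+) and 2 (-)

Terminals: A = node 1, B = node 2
Nodal analysis, taking node 2 as the 0 V reference.
Source V1 fixes V_0 = 12 V.
KCL at each unknown node (sum of currents leaving = 0; resistances in Ω):
  Node 1: (V_1 - 12)/50 + (V_1 - 0)/60 = 0
Collecting terms: 0.03667 × V_1 = 0.24  =>  V_1 = 6.545 V
Power in each resistor, P = (ΔV)²/R:
  P_R1 = (12 - 6.545)²/50 = 0.595 W
  P_R2 = (6.545 - 0)²/60 = 0.714 W
P_total = P_R1 + P_R2 = 1.309 W

Final answer: 1.309 W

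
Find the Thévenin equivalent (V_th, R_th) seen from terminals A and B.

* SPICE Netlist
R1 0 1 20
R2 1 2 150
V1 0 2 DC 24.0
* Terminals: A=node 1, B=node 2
Step 1 — V_th is the open-circuit voltage V_A - V_B (nothing connected across the terminals).
Nodal analysis, taking node 2 as the 0 V reference.
Source V1 fixes V_0 = 24 V.
KCL at each unknown node (sum of currents leaving = 0; resistances in Ω):
  Node 1: (V_1 - 24)/20 + (V_1 - 0)/150 = 0
Collecting terms: 0.05667 × V_1 = 1.2  =>  V_1 = 21.18 V
V_th = V_1 - V_2 = 21.18 - 0 = 21.18 V
Step 2 — R_th: zero the source — replace V1 by a short circuit (node 2 merges into node 0) — and find the resistance seen between A (node 1) and B (node 0).
Reduce the network between node 1 (A) and node 0 (B) by series/parallel combination:
  Rp1 = R1 ‖ R2 (parallel, both between nodes 0 and 1) = 1/(1/20 + 1/150) = 17.65 Ω
R_th = 17.65 Ω

Final answer: V_th = 21.18 V, R_th = 17.65 Ω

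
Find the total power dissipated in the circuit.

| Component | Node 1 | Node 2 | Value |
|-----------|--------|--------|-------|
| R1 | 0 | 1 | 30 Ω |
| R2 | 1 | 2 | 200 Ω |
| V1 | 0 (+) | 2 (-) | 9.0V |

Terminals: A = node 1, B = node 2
Nodal analysis, taking node 2 as the 0 V reference.
Source V1 fixes V_0 = 9 V.
KCL at each unknown node (sum of currents leaving = 0; resistances in Ω):
  Node 1: (V_1 - 9)/30 + (V_1 - 0)/200 = 0
Collecting terms: 0.03833 × V_1 = 0.3  =>  V_1 = 7.826 V
Power in each resistor, P = (ΔV)²/R:
  P_R1 = (9 - 7.826)²/30 = 0.04594 W
  P_R2 = (7.826 - 0)²/200 = 0.3062 W
P_total = P_R1 + P_R2 = 0.3522 W

Final answer: 0.3522 W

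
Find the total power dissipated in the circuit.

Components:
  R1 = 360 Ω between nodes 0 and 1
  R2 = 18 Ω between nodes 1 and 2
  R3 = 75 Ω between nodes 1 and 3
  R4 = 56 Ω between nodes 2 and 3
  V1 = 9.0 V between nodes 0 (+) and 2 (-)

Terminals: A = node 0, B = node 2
Nodal analysis, taking node 2 as the 0 V reference.
Source V1 fixes V_0 = 9 V.
KCL at each unknown node (sum of currents leaving = 0; resistances in Ω):
  Node 1: (V_1 - 9)/360 + (V_1 - 0)/18 + (V_1 - V_3)/75 = 0
  Node 3: (V_3 - V_1)/75 + (V_3 - 0)/56 = 0
Collecting terms (coefficients in siemens):
  0.07167·V_1 - 0.01333·V_3 = 0.025
  0.03119·V_3 - 0.01333·V_1 = 0
Determinant D = (0.07167)(0.03119) - (-0.01333)(-0.01333) = 0.002058
V_1 = [(0.025)(0.03119) - (-0.01333)(0)]/D = 0.379 V
V_3 = [(0.07167)(0) - (0.025)(-0.01333)]/D = 0.162 V
Power in each resistor, P = (ΔV)²/R:
  P_R1 = (9 - 0.379)²/360 = 0.2065 W
  P_R2 = (0.379 - 0)²/18 = 0.007979 W
  P_R3 = (0.379 - 0.162)²/75 = 0.0006277 W
  P_R4 = (0 - 0.162)²/56 = 0.0004687 W
P_total = P_R1 + P_R2 + P_R3 + P_R4 = 0.2155 W

Final answer: 0.2155 W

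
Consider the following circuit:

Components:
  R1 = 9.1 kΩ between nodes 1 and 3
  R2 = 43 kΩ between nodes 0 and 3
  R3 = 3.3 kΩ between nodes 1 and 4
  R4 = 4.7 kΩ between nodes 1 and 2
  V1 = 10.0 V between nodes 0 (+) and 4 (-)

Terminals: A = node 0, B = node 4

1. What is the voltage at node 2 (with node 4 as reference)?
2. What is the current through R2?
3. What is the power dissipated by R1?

Nodal analysis, taking node 4 as the 0 V reference.
Source V1 fixes V_0 = 10 V.
KCL at each unknown node (sum of currents leaving = 0; resistances in Ω):
  Node 1: (V_1 - V_3)/9100 + (V_1 - 0)/3300 + (V_1 - V_2)/4700 = 0
  Node 2: (V_2 - V_1)/4700 = 0
  Node 3: (V_3 - V_1)/9100 + (V_3 - 10)/43000 = 0
Collecting terms (coefficients in siemens):
  0.0006257·V_1 - 0.0002128·V_2 - 0.0001099·V_3 = 0
  0.0002128·V_2 - 0.0002128·V_1 = 0
  0.0001331·V_3 - 0.0001099·V_1 = 0.0002326
Solving these 3 simultaneous equations (Gaussian elimination) gives:
  V_1 = 0.5957 V, V_2 = 0.5957 V, V_3 = 2.238 V
Part 1:
  Read off the nodal solution: V_2 = 0.5957 V
Part 2:
  I_R2 = (V_0 - V_3)/R2 = (10 - 2.238)/43000 = 0.0001805 A
  Magnitude: I_R2 = 0.0001805 A
Part 3:
  I_R1 = (V_1 - V_3)/R1 = (0.5957 - 2.238)/9100 = -0.0001805 A
  P_R1 = I_R1² × R1 = (-0.0001805)² × 9100 = 0.0002965 W

Final answers:
1. V_2 = 0.5957 V
2. I_R2 = 0.0001805 A
3. P_R1 = 0.0002965 W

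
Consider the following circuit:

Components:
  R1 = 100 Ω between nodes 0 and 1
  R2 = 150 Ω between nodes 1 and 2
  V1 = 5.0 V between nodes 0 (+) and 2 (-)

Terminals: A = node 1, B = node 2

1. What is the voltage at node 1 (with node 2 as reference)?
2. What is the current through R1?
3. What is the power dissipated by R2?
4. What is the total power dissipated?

Nodal analysis, taking node 2 as the 0 V reference.
Source V1 fixes V_0 = 5 V.
KCL at each unknown node (sum of currents leaving = 0; resistances in Ω):
  Node 1: (V_1 - 5)/100 + (V_1 - 0)/150 = 0
Collecting terms: 0.01667 × V_1 = 0.05  =>  V_1 = 3 V
Part 1:
  Read off the nodal solution: V_1 = 3 V
Part 2:
  I_R1 = (V_0 - V_1)/R1 = (5 - 3)/100 = 0.02 A
  Magnitude: I_R1 = 0.02 A
Part 3:
  I_R2 = (V_1 - V_2)/R2 = (3 - 0)/150 = 0.02 A
  P_R2 = I_R2² × R2 = (0.02)² × 150 = 0.06 W
Part 4:
  Power in each resistor, P = (ΔV)²/R:
    P_R1 = (5 - 3)²/100 = 0.04 W
    P_R2 = (3 - 0)²/150 = 0.06 W
  P_total = P_R1 + P_R2 = 0.1 W

Final answers:
1. V_1 = 3 V
2. I_R1 = 0.02 A
3. P_R2 = 0.06 W
4. P_total = 0.1 W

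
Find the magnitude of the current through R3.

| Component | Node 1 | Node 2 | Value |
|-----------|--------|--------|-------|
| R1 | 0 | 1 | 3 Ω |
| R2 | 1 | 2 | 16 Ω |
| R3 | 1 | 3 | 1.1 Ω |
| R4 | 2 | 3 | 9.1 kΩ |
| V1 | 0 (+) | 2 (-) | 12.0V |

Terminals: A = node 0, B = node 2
Nodal analysis, taking node 2 as the 0 V reference.
Source V1 fixes V_0 = 12 V.
KCL at each unknown node (sum of currents leaving = 0; resistances in Ω):
  Node 1: (V_1 - 12)/3 + (V_1 - 0)/16 + (V_1 - V_3)/1.1 = 0
  Node 3: (V_3 - V_1)/1.1 + (V_3 - 0)/9100 = 0
Collecting terms (coefficients in siemens):
  1.305·V_1 - 0.9091·V_3 = 4
  0.9092·V_3 - 0.9091·V_1 = 0
Determinant D = (1.305)(0.9092) - (-0.9091)(-0.9091) = 0.36
V_1 = [(4)(0.9092) - (-0.9091)(0)]/D = 10.1 V
V_3 = [(1.305)(0) - (4)(-0.9091)]/D = 10.1 V
I_R3 = (V_1 - V_3)/R3 = (10.1 - 10.1)/1.1 = 0.00111 A
|I_R3| = 0.00111 A

Final answer: |I_R3| = 0.00111 A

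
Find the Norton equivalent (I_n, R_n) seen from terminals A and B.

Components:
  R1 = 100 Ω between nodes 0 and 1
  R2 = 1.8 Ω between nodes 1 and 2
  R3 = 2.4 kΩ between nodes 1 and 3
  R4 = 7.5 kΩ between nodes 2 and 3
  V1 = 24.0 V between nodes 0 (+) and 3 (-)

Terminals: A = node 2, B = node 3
Find the Thévenin equivalent first; then I_n = V_th/R_th and R_n = R_th.
Step 1 — V_th is the open-circuit voltage V_A - V_B (nothing connected across the terminals).
Nodal analysis, taking node 3 as the 0 V reference.
Source V1 fixes V_0 = 24 V.
KCL at each unknown node (sum of currents leaving = 0; resistances in Ω):
  Node 1: (V_1 - 24)/100 + (V_1 - V_2)/1.8 + (V_1 - 0)/2400 = 0
  Node 2: (V_2 - V_1)/1.8 + (V_2 - 0)/7500 = 0
Collecting terms (coefficients in siemens):
  0.566·V_1 - 0.5556·V_2 = 0.24
  0.5557·V_2 - 0.5556·V_1 = 0
Determinant D = (0.566)(0.5557) - (-0.5556)(-0.5556) = 0.005862
V_1 = [(0.24)(0.5557) - (-0.5556)(0)]/D = 22.75 V
V_2 = [(0.566)(0) - (0.24)(-0.5556)]/D = 22.74 V
V_th = V_2 - V_3 = 22.74 - 0 = 22.74 V
Step 2 — R_th: zero the source — replace V1 by a short circuit (node 3 merges into node 0) — and find the resistance seen between A (node 2) and B (node 0).
Reduce the network between node 2 (A) and node 0 (B) by series/parallel combination:
  Rp1 = R1 ‖ R3 (parallel, both between nodes 0 and 1) = 1/(1/100 + 1/2400) = 96 Ω
  Rs1 = R2 + Rp1 (series, joined only at node 1) = 1.8 + 96 = 97.8 Ω
  Rp2 = R4 ‖ Rs1 (parallel, both between nodes 0 and 2) = 1/(1/7500 + 1/97.8) = 96.54 Ω
R_th = 96.54 Ω
I_n = V_th/R_th = 22.74/96.54 = 0.2356 A, and R_n = R_th = 96.54 Ω

Final answer: I_n = 0.2356 A, R_n = 96.54 Ω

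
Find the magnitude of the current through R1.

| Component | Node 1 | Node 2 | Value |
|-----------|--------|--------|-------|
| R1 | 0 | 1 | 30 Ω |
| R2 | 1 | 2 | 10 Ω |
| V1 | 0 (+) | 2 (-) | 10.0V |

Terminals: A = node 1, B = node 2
Nodal analysis, taking node 2 as the 0 V reference.
Source V1 fixes V_0 = 10 V.
KCL at each unknown node (sum of currents leaving = 0; resistances in Ω):
  Node 1: (V_1 - 10)/30 + (V_1 - 0)/10 = 0
Collecting terms: 0.1333 × V_1 = 0.3333  =>  V_1 = 2.5 V
I_R1 = (V_0 - V_1)/R1 = (10 - 2.5)/30 = 0.25 A
|I_R1| = 0.25 A

Final answer: |I_R1| = 0.25 A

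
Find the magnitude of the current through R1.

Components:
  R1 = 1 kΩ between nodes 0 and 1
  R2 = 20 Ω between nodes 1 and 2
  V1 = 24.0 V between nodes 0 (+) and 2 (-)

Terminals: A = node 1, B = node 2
Nodal analysis, taking node 2 as the 0 V reference.
Source V1 fixes V_0 = 24 V.
KCL at each unknown node (sum of currents leaving = 0; resistances in Ω):
  Node 1: (V_1 - 24)/1000 + (V_1 - 0)/20 = 0
Collecting terms: 0.051 × V_1 = 0.024  =>  V_1 = 0.4706 V
I_R1 = (V_0 - V_1)/R1 = (24 - 0.4706)/1000 = 0.02353 A
|I_R1| = 0.02353 A

Final answer: |I_R1| = 0.02353 A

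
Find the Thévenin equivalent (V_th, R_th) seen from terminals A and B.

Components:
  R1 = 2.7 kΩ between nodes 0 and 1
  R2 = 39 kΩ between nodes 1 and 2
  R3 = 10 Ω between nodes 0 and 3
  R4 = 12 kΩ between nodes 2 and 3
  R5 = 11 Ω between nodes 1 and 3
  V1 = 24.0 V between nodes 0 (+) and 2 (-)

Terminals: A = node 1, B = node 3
Step 1 — V_th is the open-circuit voltage V_A - V_B (nothing connected across the terminals).
Nodal analysis, taking node 2 as the 0 V reference.
Source V1 fixes V_0 = 24 V.
KCL at each unknown node (sum of currents leaving = 0; resistances in Ω):
  Node 1: (V_1 - 24)/2700 + (V_1 - 0)/39000 + (V_1 - V_3)/11 = 0
  Node 3: (V_3 - 24)/10 + (V_3 - 0)/12000 + (V_3 - V_1)/11 = 0
Collecting terms (coefficients in siemens):
  0.09131·V_1 - 0.09091·V_3 = 0.008889
  0.191·V_3 - 0.09091·V_1 = 2.4
Determinant D = (0.09131)(0.191) - (-0.09091)(-0.09091) = 0.009174
V_1 = [(0.008889)(0.191) - (-0.09091)(2.4)]/D = 23.97 V
V_3 = [(0.09131)(2.4) - (0.008889)(-0.09091)]/D = 23.97 V
V_th = V_1 - V_3 = 23.97 - 23.97 = -0.006627 V
Step 2 — R_th: zero the source — replace V1 by a short circuit (node 2 merges into node 0) — and find the resistance seen between A (node 1) and B (node 3).
Reduce the network between node 1 (A) and node 3 (B) by series/parallel combination:
  Rp1 = R1 ‖ R2 (parallel, both between nodes 0 and 1) = 1/(1/2700 + 1/39000) = 2525 Ω
  Rp2 = R3 ‖ R4 (parallel, both between nodes 0 and 3) = 1/(1/10 + 1/12000) = 9.992 Ω
  Rs1 = Rp1 + Rp2 (series, joined only at node 0) = 2525 + 9.992 = 2535 Ω
  Rp3 = R5 ‖ Rs1 (parallel, both between nodes 1 and 3) = 1/(1/11 + 1/2535) = 10.95 Ω
R_th = 10.95 Ω

Final answer: V_th = -0.006627 V, R_th = 10.95 Ω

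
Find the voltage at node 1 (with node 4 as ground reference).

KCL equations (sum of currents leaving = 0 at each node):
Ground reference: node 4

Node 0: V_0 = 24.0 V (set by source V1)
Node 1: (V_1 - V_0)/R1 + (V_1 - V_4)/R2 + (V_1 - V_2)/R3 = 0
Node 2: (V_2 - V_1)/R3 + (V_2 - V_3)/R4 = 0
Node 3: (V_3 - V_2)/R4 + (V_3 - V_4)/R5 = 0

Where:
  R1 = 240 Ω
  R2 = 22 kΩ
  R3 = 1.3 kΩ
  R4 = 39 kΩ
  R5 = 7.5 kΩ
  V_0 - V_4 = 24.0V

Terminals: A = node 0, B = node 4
Nodal analysis, taking node 4 as the 0 V reference.
Source V1 fixes V_0 = 24 V.
KCL at each unknown node (sum of currents leaving = 0; resistances in Ω):
  Node 1: (V_1 - 24)/240 + (V_1 - 0)/22000 + (V_1 - V_2)/1300 = 0
  Node 2: (V_2 - V_1)/1300 + (V_2 - V_3)/39000 = 0
  Node 3: (V_3 - V_2)/39000 + (V_3 - 0)/7500 = 0
Collecting terms (coefficients in siemens):
  0.004981·V_1 - 0.0007692·V_2 = 0.1
  0.0007949·V_2 - 0.0007692·V_1 - 0.00002564·V_3 = 0
  0.000159·V_3 - 0.00002564·V_2 = 0
Solving these 3 simultaneous equations (Gaussian elimination) gives:
  V_1 = 23.62 V, V_2 = 22.98 V, V_3 = 3.707 V
The requested potential is V_1 = 23.62 V.

Final answer: V_1 = 23.62 V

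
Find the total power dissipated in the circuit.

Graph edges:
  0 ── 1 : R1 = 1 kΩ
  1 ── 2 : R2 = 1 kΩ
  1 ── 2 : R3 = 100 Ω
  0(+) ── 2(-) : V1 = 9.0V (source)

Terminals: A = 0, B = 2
Nodal analysis, taking node 2 as the 0 V reference.
Source V1 fixes V_0 = 9 V.
KCL at each unknown node (sum of currents leaving = 0; resistances in Ω):
  Node 1: (V_1 - 9)/1000 + (V_1 - 0)/1000 + (V_1 - 0)/100 = 0
Collecting terms: 0.012 × V_1 = 0.009  =>  V_1 = 0.75 V
Power in each resistor, P = (ΔV)²/R:
  P_R1 = (9 - 0.75)²/1000 = 0.06806 W
  P_R2 = (0.75 - 0)²/1000 = 0.0005625 W
  P_R3 = (0.75 - 0)²/100 = 0.005625 W
P_total = P_R1 + P_R2 + P_R3 = 0.07425 W

Final answer: 0.07425 W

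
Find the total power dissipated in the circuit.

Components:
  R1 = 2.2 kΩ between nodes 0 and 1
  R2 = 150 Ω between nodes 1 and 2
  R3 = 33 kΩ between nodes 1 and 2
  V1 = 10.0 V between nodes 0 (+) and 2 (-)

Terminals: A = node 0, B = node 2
Nodal analysis, taking node 2 as the 0 V reference.
Source V1 fixes V_0 = 10 V.
KCL at each unknown node (sum of currents leaving = 0; resistances in Ω):
  Node 1: (V_1 - 10)/2200 + (V_1 - 0)/150 + (V_1 - 0)/33000 = 0
Collecting terms: 0.007152 × V_1 = 0.004545  =>  V_1 = 0.6356 V
Power in each resistor, P = (ΔV)²/R:
  P_R1 = (10 - 0.6356)²/2200 = 0.03986 W
  P_R2 = (0.6356 - 0)²/150 = 0.002693 W
  P_R3 = (0.6356 - 0)²/33000 = 0.00001224 W
P_total = P_R1 + P_R2 + P_R3 = 0.04257 W

Final answer: 0.04257 W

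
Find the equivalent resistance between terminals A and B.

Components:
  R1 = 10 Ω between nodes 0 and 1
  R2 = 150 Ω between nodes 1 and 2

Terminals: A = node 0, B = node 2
Reduce the network between node 0 (A) and node 2 (B) by series/parallel combination:
  Rs1 = R1 + R2 (series, joined only at node 1) = 10 + 150 = 160 Ω
R_eq = 160 Ω

Final answer: 160 Ω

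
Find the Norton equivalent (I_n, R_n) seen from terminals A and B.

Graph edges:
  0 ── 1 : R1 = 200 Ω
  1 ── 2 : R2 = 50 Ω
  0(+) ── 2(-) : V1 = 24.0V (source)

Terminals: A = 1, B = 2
Find the Thévenin equivalent first; then I_n = V_th/R_th and R_n = R_th.
Step 1 — V_th is the open-circuit voltage V_A - V_B (nothing connected across the terminals).
Nodal analysis, taking node 2 as the 0 V reference.
Source V1 fixes V_0 = 24 V.
KCL at each unknown node (sum of currents leaving = 0; resistances in Ω):
  Node 1: (V_1 - 24)/200 + (V_1 - 0)/50 = 0
Collecting terms: 0.025 × V_1 = 0.12  =>  V_1 = 4.8 V
V_th = V_1 - V_2 = 4.8 - 0 = 4.8 V
Step 2 — R_th: zero the source — replace V1 by a short circuit (node 2 merges into node 0) — and find the resistance seen between A (node 1) and B (node 0).
Reduce the network between node 1 (A) and node 0 (B) by series/parallel combination:
  Rp1 = R1 ‖ R2 (parallel, both between nodes 0 and 1) = 1/(1/200 + 1/50) = 40 Ω
R_th = 40 Ω
I_n = V_th/R_th = 4.8/40 = 0.12 A, and R_n = R_th = 40 Ω

Final answer: I_n = 0.12 A, R_n = 40 Ω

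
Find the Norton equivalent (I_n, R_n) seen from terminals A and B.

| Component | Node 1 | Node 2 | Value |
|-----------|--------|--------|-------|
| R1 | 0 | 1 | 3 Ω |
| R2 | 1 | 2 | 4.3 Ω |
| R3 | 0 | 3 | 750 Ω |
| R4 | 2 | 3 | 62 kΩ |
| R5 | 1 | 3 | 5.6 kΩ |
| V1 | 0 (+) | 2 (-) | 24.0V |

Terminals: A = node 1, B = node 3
Find the Thévenin equivalent first; then I_n = V_th/R_th and R_n = R_th.
Step 1 — V_th is the open-circuit voltage V_A - V_B (nothing connected across the terminals).
Nodal analysis, taking node 2 as the 0 V reference.
Source V1 fixes V_0 = 24 V.
KCL at each unknown node (sum of currents leaving = 0; resistances in Ω):
  Node 1: (V_1 - 24)/3 + (V_1 - 0)/4.3 + (V_1 - V_3)/5600 = 0
  Node 3: (V_3 - 24)/750 + (V_3 - 0)/62000 + (V_3 - V_1)/5600 = 0
Collecting terms (coefficients in siemens):
  0.5661·V_1 - 0.0001786·V_3 = 8
  0.001528·V_3 - 0.0001786·V_1 = 0.032
Determinant D = (0.5661)(0.001528) - (-0.0001786)(-0.0001786) = 0.0008649
V_1 = [(8)(0.001528) - (-0.0001786)(0.032)]/D = 14.14 V
V_3 = [(0.5661)(0.032) - (8)(-0.0001786)]/D = 22.59 V
V_th = V_1 - V_3 = 14.14 - 22.59 = -8.455 V
Step 2 — R_th: zero the source — replace V1 by a short circuit (node 2 merges into node 0) — and find the resistance seen between A (node 1) and B (node 3).
Reduce the network between node 1 (A) and node 3 (B) by series/parallel combination:
  Rp1 = R1 ‖ R2 (parallel, both between nodes 0 and 1) = 1/(1/3 + 1/4.3) = 1.767 Ω
  Rp2 = R3 ‖ R4 (parallel, both between nodes 0 and 3) = 1/(1/750 + 1/62000) = 741 Ω
  Rs1 = Rp1 + Rp2 (series, joined only at node 0) = 1.767 + 741 = 742.8 Ω
  Rp3 = R5 ‖ Rs1 (parallel, both between nodes 1 and 3) = 1/(1/5600 + 1/742.8) = 655.8 Ω
R_th = 655.8 Ω
I_n = V_th/R_th = -8.455/655.8 = -0.01289 A, and R_n = R_th = 655.8 Ω

Final answer: I_n = -0.01289 A, R_n = 655.8 Ω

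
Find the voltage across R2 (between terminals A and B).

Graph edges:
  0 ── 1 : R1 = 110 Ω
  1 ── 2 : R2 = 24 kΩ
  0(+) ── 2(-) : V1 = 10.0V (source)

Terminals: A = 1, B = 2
R1 and R2 are in series across V1 (node 0 → node 1 → node 2), and the output A–B is taken across R2, so this is a voltage divider.
Series current: I = V1/(R1 + R2) = 10/(110 + 24000) = 10/24110 = 0.0004148 A
V_R2 = I × R2 = V1 × R2/(R1 + R2) = 10 × 24000/24110 = 9.954 V

Final answer: 9.954 V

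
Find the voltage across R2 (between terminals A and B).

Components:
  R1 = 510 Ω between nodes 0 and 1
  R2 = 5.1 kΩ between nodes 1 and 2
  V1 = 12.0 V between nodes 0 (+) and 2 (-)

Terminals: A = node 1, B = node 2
R1 and R2 are in series across V1 (node 0 → node 1 → node 2), and the output A–B is taken across R2, so this is a voltage divider.
Series current: I = V1/(R1 + R2) = 12/(510 + 5100) = 12/5610 = 0.002139 A
V_R2 = I × R2 = V1 × R2/(R1 + R2) = 12 × 5100/5610 = 10.91 V

Final answer: 10.91 V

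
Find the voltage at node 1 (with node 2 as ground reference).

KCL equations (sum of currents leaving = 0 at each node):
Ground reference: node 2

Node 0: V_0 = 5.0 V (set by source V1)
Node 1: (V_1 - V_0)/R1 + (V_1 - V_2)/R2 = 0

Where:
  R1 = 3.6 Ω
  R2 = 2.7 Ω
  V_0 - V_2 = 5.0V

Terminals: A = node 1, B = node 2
Nodal analysis, taking node 2 as the 0 V reference.
Source V1 fixes V_0 = 5 V.
KCL at each unknown node (sum of currents leaving = 0; resistances in Ω):
  Node 1: (V_1 - 5)/3.6 + (V_1 - 0)/2.7 = 0
Collecting terms: 0.6481 × V_1 = 1.389  =>  V_1 = 2.143 V
The requested potential is V_1 = 2.143 V.

Final answer: V_1 = 2.143 V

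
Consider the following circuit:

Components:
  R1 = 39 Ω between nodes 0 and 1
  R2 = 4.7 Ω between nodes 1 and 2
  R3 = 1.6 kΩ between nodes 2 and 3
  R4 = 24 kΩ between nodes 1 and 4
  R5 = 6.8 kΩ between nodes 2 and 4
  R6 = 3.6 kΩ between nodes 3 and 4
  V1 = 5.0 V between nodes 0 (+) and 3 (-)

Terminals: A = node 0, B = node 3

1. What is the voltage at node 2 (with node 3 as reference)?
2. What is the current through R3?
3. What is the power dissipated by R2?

Nodal analysis, taking node 3 as the 0 V reference.
Source V1 fixes V_0 = 5 V.
KCL at each unknown node (sum of currents leaving = 0; resistances in Ω):
  Node 1: (V_1 - 5)/39 + (V_1 - V_2)/4.7 + (V_1 - V_4)/24000 = 0
  Node 2: (V_2 - V_1)/4.7 + (V_2 - 0)/1600 + (V_2 - V_4)/6800 = 0
  Node 4: (V_4 - V_1)/24000 + (V_4 - V_2)/6800 + (V_4 - 0)/3600 = 0
Collecting terms (coefficients in siemens):
  0.2384·V_1 - 0.2128·V_2 - 0.00004167·V_4 = 0.1282
  0.2135·V_2 - 0.2128·V_1 - 0.0001471·V_4 = 0
  0.0004665·V_4 - 0.00004167·V_1 - 0.0001471·V_2 = 0
Solving these 3 simultaneous equations (Gaussian elimination) gives:
  V_1 = 4.861 V, V_2 = 4.844 V, V_4 = 1.961 V
Part 1:
  Read off the nodal solution: V_2 = 4.844 V
Part 2:
  I_R3 = (V_2 - V_3)/R3 = (4.844 - 0)/1600 = 0.003028 A
  Magnitude: I_R3 = 0.003028 A
Part 3:
  I_R2 = (V_1 - V_2)/R2 = (4.861 - 4.844)/4.7 = 0.003452 A
  P_R2 = I_R2² × R2 = (0.003452)² × 4.7 = 0.000056 W

Final answers:
1. V_2 = 4.844 V
2. I_R3 = 0.003028 A
3. P_R2 = 5.6e-05 W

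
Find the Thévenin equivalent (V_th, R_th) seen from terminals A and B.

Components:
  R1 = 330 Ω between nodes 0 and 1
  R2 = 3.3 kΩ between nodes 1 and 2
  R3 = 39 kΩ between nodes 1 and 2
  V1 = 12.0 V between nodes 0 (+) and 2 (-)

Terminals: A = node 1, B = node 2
Step 1 — V_th is the open-circuit voltage V_A - V_B (nothing connected across the terminals).
Nodal analysis, taking node 2 as the 0 V reference.
Source V1 fixes V_0 = 12 V.
KCL at each unknown node (sum of currents leaving = 0; resistances in Ω):
  Node 1: (V_1 - 12)/330 + (V_1 - 0)/3300 + (V_1 - 0)/39000 = 0
Collecting terms: 0.003359 × V_1 = 0.03636  =>  V_1 = 10.83 V
V_th = V_1 - V_2 = 10.83 - 0 = 10.83 V
Step 2 — R_th: zero the source — replace V1 by a short circuit (node 2 merges into node 0) — and find the resistance seen between A (node 1) and B (node 0).
Reduce the network between node 1 (A) and node 0 (B) by series/parallel combination:
  Rp1 = R1 ‖ R2 ‖ R3 (parallel, all between nodes 0 and 1) = 1/(1/330 + 1/3300 + 1/39000) = 297.7 Ω
R_th = 297.7 Ω

Final answer: V_th = 10.83 V, R_th = 297.7 Ω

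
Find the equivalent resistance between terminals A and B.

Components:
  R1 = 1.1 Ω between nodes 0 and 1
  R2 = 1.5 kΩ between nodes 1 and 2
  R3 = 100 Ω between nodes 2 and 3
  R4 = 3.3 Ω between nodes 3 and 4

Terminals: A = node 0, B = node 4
Reduce the network between node 0 (A) and node 4 (B) by series/parallel combination:
  Rs1 = R1 + R2 (series, joined only at node 1) = 1.1 + 1500 = 1501 Ω
  Rs2 = R3 + Rs1 (series, joined only at node 2) = 100 + 1501 = 1601 Ω
  Rs3 = R4 + Rs2 (series, joined only at node 3) = 3.3 + 1601 = 1604 Ω
R_eq = 1.604 kΩ

Final answer: 1.604 kΩ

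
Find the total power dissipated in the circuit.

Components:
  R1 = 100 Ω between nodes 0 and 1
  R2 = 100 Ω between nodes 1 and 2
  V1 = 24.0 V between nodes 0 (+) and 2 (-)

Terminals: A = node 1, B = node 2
Nodal analysis, taking node 2 as the 0 V reference.
Source V1 fixes V_0 = 24 V.
KCL at each unknown node (sum of currents leaving = 0; resistances in Ω):
  Node 1: (V_1 - 24)/100 + (V_1 - 0)/100 = 0
Collecting terms: 0.02 × V_1 = 0.24  =>  V_1 = 12 V
Power in each resistor, P = (ΔV)²/R:
  P_R1 = (24 - 12)²/100 = 1.44 W
  P_R2 = (12 - 0)²/100 = 1.44 W
P_total = P_R1 + P_R2 = 2.88 W

Final answer: 2.88 W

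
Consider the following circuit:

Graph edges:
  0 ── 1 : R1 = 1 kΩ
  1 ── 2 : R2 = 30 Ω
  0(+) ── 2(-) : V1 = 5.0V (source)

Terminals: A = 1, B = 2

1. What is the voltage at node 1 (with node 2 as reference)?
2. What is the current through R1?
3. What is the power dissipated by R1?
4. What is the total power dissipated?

Nodal analysis, taking node 2 as the 0 V reference.
Source V1 fixes V_0 = 5 V.
KCL at each unknown node (sum of currents leaving = 0; resistances in Ω):
  Node 1: (V_1 - 5)/1000 + (V_1 - 0)/30 = 0
Collecting terms: 0.03433 × V_1 = 0.005  =>  V_1 = 0.1456 V
Part 1:
  Read off the nodal solution: V_1 = 0.1456 V
Part 2:
  I_R1 = (V_0 - V_1)/R1 = (5 - 0.1456)/1000 = 0.004854 A
  Magnitude: I_R1 = 0.004854 A
Part 3:
  I_R1 = (V_0 - V_1)/R1 = (5 - 0.1456)/1000 = 0.004854 A
  P_R1 = I_R1² × R1 = (0.004854)² × 1000 = 0.02356 W
Part 4:
  Power in each resistor, P = (ΔV)²/R:
    P_R1 = (5 - 0.1456)²/1000 = 0.02356 W
    P_R2 = (0.1456 - 0)²/30 = 0.0007069 W
  P_total = P_R1 + P_R2 = 0.02427 W

Final answers:
1. V_1 = 0.1456 V
2. I_R1 = 0.004854 A
3. P_R1 = 0.02356 W
4. P_total = 0.02427 W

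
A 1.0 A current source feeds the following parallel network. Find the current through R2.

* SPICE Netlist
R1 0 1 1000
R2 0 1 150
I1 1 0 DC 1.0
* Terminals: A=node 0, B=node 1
All resistors sit directly between nodes 0 and 1, so they are in parallel and share one voltage V; the full source current 1 A splits among them.
1/R_par = 1/1000 + 1/150 = 0.007667 S  =>  R_par = 130.4 Ω
V = I × R_par = 1 × 130.4 = 130.4 V
I_R2 = V/R2 = 130.4/150 = 0.8696 A

Final answer: 0.8696 A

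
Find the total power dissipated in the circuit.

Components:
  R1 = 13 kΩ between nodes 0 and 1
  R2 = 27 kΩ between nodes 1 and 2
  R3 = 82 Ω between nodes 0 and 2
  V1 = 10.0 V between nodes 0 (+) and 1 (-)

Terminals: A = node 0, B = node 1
Nodal analysis, taking node 1 as the 0 V reference.
Source V1 fixes V_0 = 10 V.
KCL at each unknown node (sum of currents leaving = 0; resistances in Ω):
  Node 2: (V_2 - 0)/27000 + (V_2 - 10)/82 = 0
Collecting terms: 0.01223 × V_2 = 0.122  =>  V_2 = 9.97 V
Power in each resistor, P = (ΔV)²/R:
  P_R1 = (10 - 0)²/13000 = 0.007692 W
  P_R2 = (0 - 9.97)²/27000 = 0.003681 W
  P_R3 = (10 - 9.97)²/82 = 0.00001118 W
P_total = P_R1 + P_R2 + P_R3 = 0.01138 W

Final answer: 0.01138 W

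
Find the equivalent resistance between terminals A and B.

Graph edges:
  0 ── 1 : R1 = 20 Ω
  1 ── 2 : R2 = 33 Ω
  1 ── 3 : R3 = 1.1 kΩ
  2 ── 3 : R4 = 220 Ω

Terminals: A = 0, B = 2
Reduce the network between node 0 (A) and node 2 (B) by series/parallel combination:
  Rs1 = R3 + R4 (series, joined only at node 3) = 1100 + 220 = 1320 Ω
  Rp1 = R2 ‖ Rs1 (parallel, both between nodes 1 and 2) = 1/(1/33 + 1/1320) = 32.2 Ω
  Rs2 = R1 + Rp1 (series, joined only at node 1) = 20 + 32.2 = 52.2 Ω
R_eq = 52.2 Ω

Final answer: 52.2 Ω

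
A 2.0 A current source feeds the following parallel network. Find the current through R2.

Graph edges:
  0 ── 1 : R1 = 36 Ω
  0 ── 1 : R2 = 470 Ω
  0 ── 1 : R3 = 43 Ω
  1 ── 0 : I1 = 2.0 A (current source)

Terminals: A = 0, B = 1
All resistors sit directly between nodes 0 and 1, so they are in parallel and share one voltage V; the full source current 2 A splits among them.
1/R_par = 1/36 + 1/470 + 1/43 = 0.05316 S  =>  R_par = 18.81 Ω
V = I × R_par = 2 × 18.81 = 37.62 V
I_R2 = V/R2 = 37.62/470 = 0.08005 A

Final answer: 0.08005 A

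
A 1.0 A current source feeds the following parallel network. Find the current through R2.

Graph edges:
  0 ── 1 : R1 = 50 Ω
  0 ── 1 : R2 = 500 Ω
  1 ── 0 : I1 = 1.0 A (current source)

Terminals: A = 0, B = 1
All resistors sit directly between nodes 0 and 1, so they are in parallel and share one voltage V; the full source current 1 A splits among them.
1/R_par = 1/50 + 1/500 = 0.022 S  =>  R_par = 45.45 Ω
V = I × R_par = 1 × 45.45 = 45.45 V
I_R2 = V/R2 = 45.45/500 = 0.09091 A

Final answer: 0.09091 A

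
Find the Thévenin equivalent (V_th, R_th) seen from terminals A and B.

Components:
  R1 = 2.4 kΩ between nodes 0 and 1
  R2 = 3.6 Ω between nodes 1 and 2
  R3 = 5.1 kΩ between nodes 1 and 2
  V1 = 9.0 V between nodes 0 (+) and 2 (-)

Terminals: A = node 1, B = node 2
Step 1 — V_th is the open-circuit voltage V_A - V_B (nothing connected across the terminals).
Nodal analysis, taking node 2 as the 0 V reference.
Source V1 fixes V_0 = 9 V.
KCL at each unknown node (sum of currents leaving = 0; resistances in Ω):
  Node 1: (V_1 - 9)/2400 + (V_1 - 0)/3.6 + (V_1 - 0)/5100 = 0
Collecting terms: 0.2784 × V_1 = 0.00375  =>  V_1 = 0.01347 V
V_th = V_1 - V_2 = 0.01347 - 0 = 0.01347 V
Step 2 — R_th: zero the source — replace V1 by a short circuit (node 2 merges into node 0) — and find the resistance seen between A (node 1) and B (node 0).
Reduce the network between node 1 (A) and node 0 (B) by series/parallel combination:
  Rp1 = R1 ‖ R2 ‖ R3 (parallel, all between nodes 0 and 1) = 1/(1/2400 + 1/3.6 + 1/5100) = 3.592 Ω
R_th = 3.592 Ω

Final answer: V_th = 0.01347 V, R_th = 3.592 Ω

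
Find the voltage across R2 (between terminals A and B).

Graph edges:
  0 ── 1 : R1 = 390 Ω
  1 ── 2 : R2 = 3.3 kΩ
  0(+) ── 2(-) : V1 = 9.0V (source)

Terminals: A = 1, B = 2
R1 and R2 are in series across V1 (node 0 → node 1 → node 2), and the output A–B is taken across R2, so this is a voltage divider.
Series current: I = V1/(R1 + R2) = 9/(390 + 3300) = 9/3690 = 0.002439 A
V_R2 = I × R2 = V1 × R2/(R1 + R2) = 9 × 3300/3690 = 8.049 V

Final answer: 8.049 V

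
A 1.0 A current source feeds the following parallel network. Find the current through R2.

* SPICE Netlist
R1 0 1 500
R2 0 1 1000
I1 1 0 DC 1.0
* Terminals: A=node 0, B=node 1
All resistors sit directly between nodes 0 and 1, so they are in parallel and share one voltage V; the full source current 1 A splits among them.
1/R_par = 1/500 + 1/1000 = 0.003 S  =>  R_par = 333.3 Ω
V = I × R_par = 1 × 333.3 = 333.3 V
I_R2 = V/R2 = 333.3/1000 = 0.3333 A

Final answer: 0.3333 A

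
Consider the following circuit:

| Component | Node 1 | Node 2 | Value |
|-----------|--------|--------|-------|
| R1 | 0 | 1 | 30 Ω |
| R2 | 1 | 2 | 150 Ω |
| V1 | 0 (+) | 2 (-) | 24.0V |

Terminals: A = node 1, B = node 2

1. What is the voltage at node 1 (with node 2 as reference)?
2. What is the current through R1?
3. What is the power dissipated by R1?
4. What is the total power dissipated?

Nodal analysis, taking node 2 as the 0 V reference.
Source V1 fixes V_0 = 24 V.
KCL at each unknown node (sum of currents leaving = 0; resistances in Ω):
  Node 1: (V_1 - 24)/30 + (V_1 - 0)/150 = 0
Collecting terms: 0.04 × V_1 = 0.8  =>  V_1 = 20 V
Part 1:
  Read off the nodal solution: V_1 = 20 V
Part 2:
  I_R1 = (V_0 - V_1)/R1 = (24 - 20)/30 = 0.1333 A
  Magnitude: I_R1 = 0.1333 A
Part 3:
  I_R1 = (V_0 - V_1)/R1 = (24 - 20)/30 = 0.1333 A
  P_R1 = I_R1² × R1 = (0.1333)² × 30 = 0.5333 W
Part 4:
  Power in each resistor, P = (ΔV)²/R:
    P_R1 = (24 - 20)²/30 = 0.5333 W
    P_R2 = (20 - 0)²/150 = 2.667 W
  P_total = P_R1 + P_R2 = 3.2 W

Final answers:
1. V_1 = 20 V
2. I_R1 = 0.1333 A
3. P_R1 = 0.5333 W
4. P_total = 3.2 W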